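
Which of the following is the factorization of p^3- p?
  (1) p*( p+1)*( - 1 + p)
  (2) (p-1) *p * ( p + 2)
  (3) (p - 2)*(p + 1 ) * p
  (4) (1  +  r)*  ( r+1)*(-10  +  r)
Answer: 1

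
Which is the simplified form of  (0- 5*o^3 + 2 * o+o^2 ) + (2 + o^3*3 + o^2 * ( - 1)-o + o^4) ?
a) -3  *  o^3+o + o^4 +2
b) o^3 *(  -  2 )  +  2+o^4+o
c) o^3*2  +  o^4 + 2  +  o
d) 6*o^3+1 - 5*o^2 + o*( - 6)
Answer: b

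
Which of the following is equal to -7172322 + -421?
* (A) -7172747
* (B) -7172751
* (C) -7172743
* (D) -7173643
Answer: C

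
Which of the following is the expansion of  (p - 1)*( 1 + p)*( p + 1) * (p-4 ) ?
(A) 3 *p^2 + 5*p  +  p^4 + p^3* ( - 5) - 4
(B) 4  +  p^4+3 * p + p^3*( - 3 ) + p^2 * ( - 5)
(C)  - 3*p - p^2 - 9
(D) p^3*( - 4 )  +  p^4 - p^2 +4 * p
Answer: B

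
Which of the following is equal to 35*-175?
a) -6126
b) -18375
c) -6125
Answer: c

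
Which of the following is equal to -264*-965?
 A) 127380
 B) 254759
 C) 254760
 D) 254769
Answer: C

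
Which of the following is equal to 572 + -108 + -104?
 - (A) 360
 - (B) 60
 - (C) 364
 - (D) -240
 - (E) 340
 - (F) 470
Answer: A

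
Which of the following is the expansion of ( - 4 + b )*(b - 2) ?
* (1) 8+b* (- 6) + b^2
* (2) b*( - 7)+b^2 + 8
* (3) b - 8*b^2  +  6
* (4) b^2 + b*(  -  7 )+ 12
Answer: 1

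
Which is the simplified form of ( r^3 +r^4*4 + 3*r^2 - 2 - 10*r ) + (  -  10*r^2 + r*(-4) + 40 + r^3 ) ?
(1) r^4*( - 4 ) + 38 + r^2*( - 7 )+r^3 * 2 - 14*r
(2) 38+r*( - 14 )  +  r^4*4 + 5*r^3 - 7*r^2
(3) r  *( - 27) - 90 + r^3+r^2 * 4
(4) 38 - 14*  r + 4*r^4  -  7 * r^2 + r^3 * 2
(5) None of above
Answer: 4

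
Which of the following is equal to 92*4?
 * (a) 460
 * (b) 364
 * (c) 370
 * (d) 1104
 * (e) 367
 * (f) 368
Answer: f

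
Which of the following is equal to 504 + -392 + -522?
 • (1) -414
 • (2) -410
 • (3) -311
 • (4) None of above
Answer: 2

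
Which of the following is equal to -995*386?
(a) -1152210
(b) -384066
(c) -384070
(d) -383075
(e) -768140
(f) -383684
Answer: c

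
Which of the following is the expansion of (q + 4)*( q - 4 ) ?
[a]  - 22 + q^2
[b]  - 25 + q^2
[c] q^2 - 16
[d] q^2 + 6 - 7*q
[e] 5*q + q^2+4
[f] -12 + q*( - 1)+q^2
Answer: c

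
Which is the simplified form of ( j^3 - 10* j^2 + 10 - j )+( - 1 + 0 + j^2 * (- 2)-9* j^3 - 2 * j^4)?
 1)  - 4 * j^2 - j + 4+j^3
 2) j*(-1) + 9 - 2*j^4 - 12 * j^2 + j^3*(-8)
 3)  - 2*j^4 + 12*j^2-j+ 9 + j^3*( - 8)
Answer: 2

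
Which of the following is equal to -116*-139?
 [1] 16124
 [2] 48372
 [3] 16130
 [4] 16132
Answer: 1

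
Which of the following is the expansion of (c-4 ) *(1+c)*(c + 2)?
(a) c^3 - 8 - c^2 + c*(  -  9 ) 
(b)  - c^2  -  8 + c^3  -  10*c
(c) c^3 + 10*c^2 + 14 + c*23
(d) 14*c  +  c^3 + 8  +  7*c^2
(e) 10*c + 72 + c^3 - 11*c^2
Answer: b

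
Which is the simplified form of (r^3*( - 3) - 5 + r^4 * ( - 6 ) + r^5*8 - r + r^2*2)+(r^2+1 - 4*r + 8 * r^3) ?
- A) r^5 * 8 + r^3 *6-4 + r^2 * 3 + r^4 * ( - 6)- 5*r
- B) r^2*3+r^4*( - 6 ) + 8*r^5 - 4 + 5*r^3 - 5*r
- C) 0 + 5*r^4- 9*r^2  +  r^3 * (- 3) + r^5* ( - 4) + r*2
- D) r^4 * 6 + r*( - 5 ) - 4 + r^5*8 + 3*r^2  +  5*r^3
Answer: B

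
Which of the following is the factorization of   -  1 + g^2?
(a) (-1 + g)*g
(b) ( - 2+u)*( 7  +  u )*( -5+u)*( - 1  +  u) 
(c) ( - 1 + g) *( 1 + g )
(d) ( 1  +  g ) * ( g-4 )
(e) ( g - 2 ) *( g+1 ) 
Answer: c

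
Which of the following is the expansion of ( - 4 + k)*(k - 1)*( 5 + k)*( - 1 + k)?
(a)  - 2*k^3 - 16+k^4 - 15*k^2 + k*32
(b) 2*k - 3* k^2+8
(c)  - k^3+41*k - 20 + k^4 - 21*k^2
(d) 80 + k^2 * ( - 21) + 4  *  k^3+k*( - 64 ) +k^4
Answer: c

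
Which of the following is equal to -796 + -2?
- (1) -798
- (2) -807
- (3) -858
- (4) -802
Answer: 1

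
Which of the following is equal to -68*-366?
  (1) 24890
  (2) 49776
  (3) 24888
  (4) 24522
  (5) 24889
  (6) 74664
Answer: 3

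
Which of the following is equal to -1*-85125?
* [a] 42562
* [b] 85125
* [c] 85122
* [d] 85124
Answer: b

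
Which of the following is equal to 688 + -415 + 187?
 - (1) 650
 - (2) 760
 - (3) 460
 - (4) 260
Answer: 3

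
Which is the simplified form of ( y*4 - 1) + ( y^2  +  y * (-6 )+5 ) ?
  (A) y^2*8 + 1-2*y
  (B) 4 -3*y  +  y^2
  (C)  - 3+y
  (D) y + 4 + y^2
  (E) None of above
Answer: E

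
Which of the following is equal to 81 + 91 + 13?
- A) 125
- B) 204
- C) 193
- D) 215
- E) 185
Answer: E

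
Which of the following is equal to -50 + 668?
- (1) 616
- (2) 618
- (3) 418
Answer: 2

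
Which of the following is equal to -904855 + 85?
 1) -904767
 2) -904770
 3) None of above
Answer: 2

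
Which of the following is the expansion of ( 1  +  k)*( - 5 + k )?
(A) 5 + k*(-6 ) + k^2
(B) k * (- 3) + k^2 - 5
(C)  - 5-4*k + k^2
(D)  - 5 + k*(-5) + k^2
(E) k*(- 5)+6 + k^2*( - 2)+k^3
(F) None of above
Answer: C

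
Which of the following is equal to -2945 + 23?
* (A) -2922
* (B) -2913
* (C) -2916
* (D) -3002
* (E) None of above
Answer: A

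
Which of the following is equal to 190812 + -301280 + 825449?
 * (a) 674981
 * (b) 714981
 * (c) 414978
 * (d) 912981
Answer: b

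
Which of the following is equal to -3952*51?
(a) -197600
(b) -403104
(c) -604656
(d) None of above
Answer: d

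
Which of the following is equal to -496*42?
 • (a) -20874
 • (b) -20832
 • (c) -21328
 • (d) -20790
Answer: b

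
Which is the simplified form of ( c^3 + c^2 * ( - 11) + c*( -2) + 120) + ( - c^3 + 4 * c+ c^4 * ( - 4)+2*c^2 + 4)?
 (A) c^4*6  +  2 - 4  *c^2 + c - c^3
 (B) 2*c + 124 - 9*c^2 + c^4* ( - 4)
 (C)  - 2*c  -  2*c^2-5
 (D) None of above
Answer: B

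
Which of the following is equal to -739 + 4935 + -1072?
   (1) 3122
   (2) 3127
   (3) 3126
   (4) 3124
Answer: 4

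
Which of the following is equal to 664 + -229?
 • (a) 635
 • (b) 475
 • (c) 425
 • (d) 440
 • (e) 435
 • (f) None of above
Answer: e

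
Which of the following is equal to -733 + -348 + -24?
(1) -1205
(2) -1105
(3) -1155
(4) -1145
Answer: 2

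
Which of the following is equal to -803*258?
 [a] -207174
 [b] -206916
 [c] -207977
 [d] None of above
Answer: a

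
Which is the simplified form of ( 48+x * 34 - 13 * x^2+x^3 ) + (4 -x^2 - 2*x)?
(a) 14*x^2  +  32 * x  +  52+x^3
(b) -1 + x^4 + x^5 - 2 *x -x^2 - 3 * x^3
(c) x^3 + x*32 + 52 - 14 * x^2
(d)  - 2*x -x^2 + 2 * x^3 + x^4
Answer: c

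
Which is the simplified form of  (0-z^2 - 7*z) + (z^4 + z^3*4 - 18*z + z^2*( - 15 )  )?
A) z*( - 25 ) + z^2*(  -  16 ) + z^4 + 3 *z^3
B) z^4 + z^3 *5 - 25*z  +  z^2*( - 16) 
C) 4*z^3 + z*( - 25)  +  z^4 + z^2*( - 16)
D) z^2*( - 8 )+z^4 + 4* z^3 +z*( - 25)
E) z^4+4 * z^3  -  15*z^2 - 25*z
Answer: C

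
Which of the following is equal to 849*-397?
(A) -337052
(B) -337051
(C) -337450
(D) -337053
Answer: D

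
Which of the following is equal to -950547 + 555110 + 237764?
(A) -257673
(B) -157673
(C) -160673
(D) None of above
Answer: B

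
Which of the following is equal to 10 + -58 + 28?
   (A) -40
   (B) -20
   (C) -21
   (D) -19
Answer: B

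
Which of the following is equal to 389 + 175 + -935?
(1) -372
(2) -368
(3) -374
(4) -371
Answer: 4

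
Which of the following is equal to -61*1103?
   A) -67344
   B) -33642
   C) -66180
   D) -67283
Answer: D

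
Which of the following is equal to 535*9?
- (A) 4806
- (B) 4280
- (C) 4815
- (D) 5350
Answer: C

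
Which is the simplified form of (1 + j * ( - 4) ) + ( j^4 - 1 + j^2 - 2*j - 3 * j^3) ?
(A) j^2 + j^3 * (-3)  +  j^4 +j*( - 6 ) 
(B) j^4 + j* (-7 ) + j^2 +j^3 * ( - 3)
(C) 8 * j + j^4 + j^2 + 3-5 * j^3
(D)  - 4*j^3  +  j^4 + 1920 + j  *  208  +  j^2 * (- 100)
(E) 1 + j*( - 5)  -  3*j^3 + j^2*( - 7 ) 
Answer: A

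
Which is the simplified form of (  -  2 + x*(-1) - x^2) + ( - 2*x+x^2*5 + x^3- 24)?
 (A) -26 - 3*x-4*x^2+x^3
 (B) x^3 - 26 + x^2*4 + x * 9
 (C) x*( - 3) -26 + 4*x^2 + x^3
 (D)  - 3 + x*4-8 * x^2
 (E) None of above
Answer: C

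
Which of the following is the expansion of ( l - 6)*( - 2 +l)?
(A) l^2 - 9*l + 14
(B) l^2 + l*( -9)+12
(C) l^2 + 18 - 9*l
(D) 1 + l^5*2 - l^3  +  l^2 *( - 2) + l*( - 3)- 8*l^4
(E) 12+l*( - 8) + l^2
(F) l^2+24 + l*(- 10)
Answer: E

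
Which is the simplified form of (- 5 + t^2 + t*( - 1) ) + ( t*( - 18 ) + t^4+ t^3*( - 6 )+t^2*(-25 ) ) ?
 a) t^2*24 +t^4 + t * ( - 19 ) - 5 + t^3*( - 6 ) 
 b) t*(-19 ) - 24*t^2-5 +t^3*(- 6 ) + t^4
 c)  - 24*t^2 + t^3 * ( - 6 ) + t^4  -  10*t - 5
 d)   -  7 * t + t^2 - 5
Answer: b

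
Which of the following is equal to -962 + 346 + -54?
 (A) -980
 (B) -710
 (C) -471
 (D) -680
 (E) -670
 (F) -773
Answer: E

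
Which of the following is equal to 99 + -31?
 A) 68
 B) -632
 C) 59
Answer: A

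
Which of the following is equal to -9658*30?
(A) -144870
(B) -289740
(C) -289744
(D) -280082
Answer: B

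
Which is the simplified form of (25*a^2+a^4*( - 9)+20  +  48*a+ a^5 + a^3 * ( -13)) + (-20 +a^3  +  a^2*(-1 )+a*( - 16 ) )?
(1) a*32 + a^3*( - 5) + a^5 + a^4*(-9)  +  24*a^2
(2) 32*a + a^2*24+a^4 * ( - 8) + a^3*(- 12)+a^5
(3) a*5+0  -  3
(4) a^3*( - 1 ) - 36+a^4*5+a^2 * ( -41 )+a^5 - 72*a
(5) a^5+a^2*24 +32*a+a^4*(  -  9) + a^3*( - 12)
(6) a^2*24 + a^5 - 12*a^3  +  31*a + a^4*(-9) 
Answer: 5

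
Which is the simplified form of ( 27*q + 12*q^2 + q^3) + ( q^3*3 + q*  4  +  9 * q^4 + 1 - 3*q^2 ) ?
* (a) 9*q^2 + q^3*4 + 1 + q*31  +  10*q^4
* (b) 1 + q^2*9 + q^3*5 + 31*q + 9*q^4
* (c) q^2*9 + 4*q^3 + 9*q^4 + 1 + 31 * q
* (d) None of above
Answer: c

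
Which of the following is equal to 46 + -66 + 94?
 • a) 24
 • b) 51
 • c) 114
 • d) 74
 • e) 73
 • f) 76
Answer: d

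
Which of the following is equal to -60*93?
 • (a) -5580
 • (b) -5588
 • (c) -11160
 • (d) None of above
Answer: a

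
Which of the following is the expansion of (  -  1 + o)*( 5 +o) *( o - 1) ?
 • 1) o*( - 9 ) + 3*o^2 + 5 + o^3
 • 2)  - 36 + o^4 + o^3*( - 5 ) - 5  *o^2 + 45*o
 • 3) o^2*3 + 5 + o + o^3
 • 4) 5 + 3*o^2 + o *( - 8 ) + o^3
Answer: 1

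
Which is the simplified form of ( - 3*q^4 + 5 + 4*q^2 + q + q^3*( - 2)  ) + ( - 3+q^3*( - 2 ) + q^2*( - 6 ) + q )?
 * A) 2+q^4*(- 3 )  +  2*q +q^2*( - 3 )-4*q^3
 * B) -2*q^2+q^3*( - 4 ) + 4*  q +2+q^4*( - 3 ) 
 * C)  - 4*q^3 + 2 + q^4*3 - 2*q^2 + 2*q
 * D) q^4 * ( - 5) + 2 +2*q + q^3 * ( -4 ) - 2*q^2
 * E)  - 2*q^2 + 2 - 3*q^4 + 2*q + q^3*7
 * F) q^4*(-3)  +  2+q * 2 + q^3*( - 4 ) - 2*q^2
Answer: F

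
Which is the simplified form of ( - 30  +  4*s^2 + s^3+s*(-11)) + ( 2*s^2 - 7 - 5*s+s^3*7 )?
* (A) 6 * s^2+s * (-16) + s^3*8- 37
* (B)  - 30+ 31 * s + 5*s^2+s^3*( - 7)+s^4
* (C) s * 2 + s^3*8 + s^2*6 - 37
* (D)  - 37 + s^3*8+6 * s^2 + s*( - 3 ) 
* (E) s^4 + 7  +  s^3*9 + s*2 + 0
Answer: A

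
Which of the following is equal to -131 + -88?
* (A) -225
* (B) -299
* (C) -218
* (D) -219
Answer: D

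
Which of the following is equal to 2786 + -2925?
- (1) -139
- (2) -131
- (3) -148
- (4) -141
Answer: 1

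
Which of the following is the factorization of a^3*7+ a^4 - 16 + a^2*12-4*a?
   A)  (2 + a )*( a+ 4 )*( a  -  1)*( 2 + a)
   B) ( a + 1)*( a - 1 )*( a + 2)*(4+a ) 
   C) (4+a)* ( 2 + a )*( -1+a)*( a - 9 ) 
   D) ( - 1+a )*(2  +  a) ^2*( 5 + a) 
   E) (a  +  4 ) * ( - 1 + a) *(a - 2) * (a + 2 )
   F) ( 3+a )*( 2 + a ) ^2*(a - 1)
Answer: A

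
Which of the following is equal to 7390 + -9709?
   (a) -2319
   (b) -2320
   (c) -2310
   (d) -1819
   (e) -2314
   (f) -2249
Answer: a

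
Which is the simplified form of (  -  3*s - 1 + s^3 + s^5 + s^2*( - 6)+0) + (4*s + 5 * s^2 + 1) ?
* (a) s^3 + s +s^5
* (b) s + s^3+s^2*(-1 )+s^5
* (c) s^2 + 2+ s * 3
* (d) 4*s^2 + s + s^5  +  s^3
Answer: b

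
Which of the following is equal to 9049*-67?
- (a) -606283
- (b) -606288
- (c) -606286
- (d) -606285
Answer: a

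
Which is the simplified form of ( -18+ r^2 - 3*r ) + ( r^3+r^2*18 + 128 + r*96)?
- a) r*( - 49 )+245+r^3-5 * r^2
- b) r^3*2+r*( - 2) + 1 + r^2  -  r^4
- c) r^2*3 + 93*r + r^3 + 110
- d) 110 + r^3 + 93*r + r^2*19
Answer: d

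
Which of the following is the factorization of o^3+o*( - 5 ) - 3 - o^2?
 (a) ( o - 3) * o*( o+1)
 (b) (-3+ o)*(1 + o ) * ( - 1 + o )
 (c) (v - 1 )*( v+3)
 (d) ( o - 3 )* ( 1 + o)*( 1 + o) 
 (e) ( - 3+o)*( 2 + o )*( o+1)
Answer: d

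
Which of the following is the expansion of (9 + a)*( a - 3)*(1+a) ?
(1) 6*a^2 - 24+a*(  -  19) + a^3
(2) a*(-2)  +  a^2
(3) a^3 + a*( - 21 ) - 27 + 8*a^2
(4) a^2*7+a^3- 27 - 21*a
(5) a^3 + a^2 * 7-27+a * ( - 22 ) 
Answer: 4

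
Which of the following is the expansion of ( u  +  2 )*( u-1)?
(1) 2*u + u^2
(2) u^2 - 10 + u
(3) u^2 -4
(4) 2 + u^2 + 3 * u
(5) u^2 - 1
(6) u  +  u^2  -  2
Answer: 6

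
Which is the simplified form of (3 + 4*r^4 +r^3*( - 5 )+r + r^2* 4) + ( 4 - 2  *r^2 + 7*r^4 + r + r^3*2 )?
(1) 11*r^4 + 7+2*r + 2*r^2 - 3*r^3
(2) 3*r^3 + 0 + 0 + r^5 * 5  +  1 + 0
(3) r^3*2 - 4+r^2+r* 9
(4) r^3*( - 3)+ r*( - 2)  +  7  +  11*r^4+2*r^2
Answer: 1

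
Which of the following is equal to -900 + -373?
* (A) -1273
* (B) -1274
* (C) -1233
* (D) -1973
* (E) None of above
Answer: A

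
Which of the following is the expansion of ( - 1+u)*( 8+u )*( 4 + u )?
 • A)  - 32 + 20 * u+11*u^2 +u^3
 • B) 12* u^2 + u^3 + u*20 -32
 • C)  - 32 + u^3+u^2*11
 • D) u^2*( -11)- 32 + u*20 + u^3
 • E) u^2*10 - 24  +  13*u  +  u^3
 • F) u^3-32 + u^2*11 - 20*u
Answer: A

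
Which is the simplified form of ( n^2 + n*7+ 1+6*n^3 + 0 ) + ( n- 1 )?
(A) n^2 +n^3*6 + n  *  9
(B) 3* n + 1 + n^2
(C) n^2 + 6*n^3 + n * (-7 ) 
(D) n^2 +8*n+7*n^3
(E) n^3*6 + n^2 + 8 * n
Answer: E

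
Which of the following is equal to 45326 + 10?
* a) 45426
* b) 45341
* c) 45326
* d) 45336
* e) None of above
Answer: d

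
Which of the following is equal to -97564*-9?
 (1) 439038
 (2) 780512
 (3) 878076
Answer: 3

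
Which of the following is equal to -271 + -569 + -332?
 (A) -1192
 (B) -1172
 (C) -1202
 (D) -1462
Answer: B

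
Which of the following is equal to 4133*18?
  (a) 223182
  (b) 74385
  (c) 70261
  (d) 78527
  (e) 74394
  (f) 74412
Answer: e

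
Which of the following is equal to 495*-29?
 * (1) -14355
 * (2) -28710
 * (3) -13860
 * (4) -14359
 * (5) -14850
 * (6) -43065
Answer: 1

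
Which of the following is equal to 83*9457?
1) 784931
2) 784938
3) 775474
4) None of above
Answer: 1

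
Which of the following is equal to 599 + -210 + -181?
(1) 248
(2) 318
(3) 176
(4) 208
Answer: 4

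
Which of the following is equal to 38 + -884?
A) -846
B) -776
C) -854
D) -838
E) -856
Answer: A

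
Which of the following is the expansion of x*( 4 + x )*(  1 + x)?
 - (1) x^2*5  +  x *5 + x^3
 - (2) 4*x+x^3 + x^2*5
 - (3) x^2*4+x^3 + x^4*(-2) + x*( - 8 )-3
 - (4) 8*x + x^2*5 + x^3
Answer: 2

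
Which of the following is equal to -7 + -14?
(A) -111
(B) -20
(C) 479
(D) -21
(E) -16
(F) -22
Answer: D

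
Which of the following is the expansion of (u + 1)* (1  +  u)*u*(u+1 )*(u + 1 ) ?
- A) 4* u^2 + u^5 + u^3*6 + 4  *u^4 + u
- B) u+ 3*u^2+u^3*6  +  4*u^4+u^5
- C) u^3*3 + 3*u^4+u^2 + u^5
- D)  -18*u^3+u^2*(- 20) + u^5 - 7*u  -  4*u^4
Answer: A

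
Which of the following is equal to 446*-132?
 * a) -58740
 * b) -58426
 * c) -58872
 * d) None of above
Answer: c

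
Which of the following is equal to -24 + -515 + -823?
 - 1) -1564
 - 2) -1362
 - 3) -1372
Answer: 2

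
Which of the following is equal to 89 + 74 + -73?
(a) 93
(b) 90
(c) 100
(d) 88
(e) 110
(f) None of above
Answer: b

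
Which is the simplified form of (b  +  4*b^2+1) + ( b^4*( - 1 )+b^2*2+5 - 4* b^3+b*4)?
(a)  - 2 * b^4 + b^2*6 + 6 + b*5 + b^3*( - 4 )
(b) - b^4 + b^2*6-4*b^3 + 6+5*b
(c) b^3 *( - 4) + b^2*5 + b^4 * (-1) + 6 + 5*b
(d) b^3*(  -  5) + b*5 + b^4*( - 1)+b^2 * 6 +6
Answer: b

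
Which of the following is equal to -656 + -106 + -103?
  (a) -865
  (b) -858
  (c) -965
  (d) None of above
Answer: a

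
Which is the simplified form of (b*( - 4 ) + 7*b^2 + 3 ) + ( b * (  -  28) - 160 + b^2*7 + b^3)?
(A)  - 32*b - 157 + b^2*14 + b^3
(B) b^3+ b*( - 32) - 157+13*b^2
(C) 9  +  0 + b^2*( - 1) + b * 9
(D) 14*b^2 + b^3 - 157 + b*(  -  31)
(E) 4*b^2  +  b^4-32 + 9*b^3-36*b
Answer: A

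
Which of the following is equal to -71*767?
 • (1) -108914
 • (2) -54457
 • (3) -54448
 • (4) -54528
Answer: 2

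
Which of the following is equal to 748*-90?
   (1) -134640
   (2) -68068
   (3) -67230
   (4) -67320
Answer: 4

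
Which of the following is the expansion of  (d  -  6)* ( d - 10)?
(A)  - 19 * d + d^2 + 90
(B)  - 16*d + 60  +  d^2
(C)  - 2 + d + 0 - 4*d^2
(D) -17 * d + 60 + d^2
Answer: B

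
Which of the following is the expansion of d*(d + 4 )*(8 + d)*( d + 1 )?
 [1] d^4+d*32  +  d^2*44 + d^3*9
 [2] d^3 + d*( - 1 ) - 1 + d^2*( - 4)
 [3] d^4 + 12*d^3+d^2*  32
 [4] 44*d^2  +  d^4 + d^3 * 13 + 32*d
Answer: 4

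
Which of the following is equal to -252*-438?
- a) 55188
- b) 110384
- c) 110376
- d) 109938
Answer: c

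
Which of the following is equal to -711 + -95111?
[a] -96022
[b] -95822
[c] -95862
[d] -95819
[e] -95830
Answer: b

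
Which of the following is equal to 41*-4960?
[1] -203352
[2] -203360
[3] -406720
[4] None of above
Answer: 2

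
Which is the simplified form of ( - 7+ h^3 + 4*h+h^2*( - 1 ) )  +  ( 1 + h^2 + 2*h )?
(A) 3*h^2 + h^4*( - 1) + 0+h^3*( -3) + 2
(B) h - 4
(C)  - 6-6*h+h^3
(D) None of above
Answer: D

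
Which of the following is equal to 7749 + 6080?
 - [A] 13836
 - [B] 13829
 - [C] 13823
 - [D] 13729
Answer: B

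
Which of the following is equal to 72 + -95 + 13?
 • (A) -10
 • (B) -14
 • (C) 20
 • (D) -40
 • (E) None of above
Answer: A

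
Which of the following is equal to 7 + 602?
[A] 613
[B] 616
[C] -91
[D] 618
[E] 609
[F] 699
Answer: E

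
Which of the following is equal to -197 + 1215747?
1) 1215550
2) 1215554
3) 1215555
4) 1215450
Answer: 1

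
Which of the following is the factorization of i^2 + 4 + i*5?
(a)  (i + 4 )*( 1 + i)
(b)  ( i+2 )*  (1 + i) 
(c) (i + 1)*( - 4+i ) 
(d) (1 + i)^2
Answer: a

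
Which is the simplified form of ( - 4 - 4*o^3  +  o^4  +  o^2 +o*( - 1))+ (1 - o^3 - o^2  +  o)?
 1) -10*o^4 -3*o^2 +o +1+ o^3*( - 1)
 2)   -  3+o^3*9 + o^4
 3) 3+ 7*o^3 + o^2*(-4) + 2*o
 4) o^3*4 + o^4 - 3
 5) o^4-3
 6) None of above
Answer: 6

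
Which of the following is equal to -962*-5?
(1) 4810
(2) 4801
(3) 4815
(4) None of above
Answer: 1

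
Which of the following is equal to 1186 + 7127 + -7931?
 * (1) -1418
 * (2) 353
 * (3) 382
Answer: 3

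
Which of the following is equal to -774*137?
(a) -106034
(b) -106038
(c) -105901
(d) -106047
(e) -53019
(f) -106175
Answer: b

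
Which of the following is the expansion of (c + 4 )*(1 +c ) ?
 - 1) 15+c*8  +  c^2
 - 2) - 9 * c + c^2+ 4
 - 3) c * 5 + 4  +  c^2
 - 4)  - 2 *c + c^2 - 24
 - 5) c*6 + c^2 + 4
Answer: 3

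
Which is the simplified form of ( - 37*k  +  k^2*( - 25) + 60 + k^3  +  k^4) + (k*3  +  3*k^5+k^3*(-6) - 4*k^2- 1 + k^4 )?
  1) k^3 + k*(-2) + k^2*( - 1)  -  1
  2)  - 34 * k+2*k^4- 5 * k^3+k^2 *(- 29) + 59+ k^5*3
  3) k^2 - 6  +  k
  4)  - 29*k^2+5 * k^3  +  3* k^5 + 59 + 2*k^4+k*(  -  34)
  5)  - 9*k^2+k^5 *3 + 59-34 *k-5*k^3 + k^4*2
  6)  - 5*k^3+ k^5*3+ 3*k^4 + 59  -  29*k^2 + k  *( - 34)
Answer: 2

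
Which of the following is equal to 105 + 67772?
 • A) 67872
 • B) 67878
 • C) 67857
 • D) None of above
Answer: D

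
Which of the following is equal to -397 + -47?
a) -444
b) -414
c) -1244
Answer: a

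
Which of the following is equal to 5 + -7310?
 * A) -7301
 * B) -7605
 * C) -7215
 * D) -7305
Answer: D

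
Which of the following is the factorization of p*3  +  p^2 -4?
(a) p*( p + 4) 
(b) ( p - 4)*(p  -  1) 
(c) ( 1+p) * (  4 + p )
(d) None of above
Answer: d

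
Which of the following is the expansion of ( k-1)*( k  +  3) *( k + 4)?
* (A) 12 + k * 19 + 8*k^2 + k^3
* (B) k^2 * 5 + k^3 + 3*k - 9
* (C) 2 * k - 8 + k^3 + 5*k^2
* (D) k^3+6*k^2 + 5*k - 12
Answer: D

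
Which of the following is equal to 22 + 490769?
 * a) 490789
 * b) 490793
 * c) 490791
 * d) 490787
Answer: c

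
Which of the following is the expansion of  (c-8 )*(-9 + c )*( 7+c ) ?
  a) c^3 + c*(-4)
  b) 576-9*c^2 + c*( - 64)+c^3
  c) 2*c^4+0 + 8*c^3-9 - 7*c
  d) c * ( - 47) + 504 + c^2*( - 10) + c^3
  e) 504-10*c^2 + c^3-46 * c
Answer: d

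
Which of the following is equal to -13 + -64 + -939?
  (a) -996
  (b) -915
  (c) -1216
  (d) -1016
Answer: d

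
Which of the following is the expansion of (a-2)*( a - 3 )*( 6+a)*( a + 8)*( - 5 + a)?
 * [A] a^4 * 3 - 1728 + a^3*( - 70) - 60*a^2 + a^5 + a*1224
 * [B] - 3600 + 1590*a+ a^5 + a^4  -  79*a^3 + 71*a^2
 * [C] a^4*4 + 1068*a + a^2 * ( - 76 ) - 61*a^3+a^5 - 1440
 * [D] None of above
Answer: C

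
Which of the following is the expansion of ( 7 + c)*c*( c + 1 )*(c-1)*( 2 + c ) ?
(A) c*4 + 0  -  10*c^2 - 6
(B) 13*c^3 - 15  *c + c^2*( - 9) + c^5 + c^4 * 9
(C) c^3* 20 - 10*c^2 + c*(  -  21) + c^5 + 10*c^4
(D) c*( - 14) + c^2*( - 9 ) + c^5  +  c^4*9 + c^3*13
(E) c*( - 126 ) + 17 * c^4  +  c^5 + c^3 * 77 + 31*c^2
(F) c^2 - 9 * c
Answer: D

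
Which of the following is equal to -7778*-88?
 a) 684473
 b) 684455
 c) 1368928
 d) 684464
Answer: d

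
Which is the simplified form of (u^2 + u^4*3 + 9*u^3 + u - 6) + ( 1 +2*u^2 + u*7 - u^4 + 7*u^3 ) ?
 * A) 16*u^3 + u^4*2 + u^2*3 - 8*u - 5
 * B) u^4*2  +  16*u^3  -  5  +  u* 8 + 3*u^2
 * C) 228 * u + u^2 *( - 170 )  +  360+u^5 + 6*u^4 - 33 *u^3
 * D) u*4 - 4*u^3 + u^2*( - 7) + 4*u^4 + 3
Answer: B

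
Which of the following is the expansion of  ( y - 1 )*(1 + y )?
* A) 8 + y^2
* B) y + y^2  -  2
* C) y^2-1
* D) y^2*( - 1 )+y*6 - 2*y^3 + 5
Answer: C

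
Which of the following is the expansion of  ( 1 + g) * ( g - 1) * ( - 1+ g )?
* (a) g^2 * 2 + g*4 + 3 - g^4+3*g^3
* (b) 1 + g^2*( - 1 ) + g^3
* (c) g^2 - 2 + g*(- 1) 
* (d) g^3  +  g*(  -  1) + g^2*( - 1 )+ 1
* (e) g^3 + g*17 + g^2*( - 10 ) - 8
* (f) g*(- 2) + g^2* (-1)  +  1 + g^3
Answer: d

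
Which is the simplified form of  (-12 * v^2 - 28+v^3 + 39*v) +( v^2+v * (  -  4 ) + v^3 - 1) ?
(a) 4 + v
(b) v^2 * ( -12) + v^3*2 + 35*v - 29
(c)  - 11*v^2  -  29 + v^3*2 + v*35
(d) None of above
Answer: c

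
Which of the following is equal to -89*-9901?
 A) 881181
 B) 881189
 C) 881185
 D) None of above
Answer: B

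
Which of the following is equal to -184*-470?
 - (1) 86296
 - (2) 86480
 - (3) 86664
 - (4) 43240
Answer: 2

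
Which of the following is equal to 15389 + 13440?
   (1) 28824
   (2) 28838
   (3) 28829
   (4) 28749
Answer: 3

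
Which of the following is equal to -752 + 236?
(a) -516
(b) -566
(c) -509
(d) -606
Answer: a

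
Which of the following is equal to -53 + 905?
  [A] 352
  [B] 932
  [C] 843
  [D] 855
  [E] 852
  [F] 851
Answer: E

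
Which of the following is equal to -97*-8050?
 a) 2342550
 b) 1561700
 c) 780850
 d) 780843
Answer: c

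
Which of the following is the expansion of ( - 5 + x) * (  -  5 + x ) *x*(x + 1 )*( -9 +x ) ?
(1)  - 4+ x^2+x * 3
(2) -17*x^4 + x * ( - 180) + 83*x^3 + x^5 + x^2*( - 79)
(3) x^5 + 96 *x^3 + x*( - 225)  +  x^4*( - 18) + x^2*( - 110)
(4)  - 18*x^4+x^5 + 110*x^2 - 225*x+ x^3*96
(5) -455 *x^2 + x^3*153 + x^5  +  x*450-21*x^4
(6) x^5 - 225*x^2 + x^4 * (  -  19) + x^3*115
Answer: 3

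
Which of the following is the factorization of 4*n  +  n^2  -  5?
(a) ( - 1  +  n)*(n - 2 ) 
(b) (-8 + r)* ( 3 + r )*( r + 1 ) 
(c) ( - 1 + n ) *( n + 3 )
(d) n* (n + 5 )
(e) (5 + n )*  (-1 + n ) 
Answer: e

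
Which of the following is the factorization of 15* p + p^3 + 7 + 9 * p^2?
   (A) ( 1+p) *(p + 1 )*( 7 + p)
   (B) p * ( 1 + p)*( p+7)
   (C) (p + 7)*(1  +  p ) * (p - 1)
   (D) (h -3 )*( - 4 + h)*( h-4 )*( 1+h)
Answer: A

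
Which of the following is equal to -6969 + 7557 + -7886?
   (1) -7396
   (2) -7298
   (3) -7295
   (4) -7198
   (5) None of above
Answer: 2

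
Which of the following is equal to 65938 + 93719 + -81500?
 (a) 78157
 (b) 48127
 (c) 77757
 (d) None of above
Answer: a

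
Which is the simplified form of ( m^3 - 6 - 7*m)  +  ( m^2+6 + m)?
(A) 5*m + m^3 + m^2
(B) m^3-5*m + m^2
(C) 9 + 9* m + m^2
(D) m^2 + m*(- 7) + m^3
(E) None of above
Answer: E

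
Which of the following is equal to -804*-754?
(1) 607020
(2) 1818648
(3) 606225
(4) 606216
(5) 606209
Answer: 4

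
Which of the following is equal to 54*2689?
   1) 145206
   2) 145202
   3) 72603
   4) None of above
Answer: 1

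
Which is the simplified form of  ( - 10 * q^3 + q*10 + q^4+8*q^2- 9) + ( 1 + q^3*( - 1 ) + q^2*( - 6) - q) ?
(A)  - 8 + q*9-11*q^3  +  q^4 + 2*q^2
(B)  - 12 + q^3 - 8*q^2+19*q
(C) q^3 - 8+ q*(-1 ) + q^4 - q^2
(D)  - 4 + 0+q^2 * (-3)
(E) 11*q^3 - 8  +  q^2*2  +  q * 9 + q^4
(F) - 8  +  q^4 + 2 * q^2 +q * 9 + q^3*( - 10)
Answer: A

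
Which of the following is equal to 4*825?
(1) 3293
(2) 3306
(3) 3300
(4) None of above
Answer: 3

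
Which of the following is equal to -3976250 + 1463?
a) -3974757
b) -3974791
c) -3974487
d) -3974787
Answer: d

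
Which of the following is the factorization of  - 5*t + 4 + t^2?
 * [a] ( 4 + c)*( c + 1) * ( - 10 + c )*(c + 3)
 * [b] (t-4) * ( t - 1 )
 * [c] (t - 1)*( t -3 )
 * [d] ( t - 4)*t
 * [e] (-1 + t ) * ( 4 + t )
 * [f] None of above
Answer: b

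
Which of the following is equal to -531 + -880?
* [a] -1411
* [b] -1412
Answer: a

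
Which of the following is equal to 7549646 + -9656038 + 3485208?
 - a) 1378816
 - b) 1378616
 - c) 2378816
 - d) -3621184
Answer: a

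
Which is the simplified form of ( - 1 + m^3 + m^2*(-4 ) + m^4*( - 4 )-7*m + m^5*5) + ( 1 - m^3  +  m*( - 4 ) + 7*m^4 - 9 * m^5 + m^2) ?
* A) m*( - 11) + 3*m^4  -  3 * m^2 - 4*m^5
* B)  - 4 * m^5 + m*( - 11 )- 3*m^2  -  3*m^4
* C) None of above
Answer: A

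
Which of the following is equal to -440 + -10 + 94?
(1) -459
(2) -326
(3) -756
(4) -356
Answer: 4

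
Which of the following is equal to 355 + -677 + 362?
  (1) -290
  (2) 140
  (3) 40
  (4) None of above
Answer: 3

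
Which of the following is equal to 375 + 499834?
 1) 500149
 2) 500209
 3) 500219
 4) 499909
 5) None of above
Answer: 2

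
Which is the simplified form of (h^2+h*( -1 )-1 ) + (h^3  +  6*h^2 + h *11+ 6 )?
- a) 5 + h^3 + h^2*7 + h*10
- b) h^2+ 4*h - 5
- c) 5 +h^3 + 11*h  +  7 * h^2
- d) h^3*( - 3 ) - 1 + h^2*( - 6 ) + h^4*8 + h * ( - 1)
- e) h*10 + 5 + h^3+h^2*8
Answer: a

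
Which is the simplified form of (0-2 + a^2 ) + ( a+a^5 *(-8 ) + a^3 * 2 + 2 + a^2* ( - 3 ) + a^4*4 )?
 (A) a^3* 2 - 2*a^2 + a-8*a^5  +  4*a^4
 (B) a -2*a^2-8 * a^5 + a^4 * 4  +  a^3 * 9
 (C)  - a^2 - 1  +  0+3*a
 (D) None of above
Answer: A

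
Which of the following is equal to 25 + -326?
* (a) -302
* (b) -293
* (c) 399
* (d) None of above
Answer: d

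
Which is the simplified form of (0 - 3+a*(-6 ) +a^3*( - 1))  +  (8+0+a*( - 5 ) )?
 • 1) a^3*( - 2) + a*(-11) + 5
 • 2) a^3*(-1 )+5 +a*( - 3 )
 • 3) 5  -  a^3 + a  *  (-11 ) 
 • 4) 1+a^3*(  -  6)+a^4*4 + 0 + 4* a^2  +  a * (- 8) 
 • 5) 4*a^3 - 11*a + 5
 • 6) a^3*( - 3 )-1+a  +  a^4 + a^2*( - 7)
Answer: 3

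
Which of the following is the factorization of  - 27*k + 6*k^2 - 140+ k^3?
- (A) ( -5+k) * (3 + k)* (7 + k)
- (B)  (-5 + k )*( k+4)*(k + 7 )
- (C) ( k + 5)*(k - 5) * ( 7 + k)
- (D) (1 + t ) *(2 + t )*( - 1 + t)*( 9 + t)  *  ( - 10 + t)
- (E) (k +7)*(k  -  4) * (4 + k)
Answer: B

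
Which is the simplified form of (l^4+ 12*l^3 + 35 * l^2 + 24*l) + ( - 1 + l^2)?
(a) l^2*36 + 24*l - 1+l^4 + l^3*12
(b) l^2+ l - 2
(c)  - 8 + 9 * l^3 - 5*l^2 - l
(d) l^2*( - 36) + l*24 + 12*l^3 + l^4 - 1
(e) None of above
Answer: a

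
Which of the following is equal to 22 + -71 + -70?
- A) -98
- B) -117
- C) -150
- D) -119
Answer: D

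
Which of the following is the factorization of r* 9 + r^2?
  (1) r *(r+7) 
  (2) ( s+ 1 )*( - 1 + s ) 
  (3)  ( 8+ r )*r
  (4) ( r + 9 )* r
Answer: 4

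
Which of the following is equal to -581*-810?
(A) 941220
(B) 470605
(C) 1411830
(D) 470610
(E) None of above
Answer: D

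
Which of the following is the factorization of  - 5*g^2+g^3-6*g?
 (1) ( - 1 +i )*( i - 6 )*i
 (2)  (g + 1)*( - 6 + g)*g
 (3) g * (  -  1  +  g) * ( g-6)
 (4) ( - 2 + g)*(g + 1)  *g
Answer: 2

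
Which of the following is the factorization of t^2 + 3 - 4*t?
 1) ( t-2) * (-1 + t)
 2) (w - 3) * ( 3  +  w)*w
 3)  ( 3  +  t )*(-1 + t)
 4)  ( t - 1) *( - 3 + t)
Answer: 4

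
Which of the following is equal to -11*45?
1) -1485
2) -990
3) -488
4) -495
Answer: 4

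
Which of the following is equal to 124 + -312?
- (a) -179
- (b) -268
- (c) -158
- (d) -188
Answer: d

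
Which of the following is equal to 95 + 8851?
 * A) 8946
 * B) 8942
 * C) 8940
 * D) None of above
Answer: A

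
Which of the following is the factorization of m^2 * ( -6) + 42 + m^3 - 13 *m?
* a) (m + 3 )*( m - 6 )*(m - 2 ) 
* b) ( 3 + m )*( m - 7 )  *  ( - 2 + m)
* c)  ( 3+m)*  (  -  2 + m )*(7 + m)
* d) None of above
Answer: b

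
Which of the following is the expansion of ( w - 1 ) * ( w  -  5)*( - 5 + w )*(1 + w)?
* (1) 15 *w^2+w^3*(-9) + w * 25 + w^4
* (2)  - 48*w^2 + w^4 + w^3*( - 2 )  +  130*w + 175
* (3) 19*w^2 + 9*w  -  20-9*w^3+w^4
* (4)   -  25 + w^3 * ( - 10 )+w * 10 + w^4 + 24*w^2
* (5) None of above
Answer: 4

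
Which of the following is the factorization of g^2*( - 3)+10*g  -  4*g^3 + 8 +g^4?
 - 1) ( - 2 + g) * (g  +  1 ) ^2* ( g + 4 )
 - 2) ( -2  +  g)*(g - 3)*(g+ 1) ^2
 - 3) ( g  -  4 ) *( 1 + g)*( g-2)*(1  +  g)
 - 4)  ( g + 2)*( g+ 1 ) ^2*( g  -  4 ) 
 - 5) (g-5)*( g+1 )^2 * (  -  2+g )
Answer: 3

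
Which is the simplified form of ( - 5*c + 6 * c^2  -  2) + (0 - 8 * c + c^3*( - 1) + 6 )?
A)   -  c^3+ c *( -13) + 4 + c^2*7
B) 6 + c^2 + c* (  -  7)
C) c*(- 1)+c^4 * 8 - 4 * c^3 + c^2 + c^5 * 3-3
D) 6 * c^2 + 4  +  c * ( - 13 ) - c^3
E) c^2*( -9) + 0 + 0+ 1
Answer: D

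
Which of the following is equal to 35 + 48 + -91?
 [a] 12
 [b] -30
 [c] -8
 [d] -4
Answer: c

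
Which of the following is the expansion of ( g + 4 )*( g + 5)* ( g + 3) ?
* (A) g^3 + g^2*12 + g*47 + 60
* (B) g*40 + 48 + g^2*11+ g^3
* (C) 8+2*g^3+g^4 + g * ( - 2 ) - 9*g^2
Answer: A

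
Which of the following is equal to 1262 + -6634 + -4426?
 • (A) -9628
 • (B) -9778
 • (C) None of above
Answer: C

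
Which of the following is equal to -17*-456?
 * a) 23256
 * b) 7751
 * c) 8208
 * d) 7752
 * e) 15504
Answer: d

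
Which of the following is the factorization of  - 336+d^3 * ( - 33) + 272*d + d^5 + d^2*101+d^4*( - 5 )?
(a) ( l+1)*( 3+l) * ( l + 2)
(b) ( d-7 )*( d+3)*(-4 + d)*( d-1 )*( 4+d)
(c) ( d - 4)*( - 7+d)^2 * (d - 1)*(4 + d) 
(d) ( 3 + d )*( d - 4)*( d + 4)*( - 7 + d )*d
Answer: b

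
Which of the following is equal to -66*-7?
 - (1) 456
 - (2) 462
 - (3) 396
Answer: 2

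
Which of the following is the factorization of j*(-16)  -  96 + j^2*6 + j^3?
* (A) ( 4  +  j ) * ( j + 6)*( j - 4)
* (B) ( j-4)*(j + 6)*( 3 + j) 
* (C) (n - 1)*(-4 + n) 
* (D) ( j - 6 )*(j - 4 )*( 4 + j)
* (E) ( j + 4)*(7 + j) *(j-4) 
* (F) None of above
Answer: A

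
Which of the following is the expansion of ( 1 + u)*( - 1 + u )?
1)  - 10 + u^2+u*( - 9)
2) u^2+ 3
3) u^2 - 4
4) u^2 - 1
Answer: 4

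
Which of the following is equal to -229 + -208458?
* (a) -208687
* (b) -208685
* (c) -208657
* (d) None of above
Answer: a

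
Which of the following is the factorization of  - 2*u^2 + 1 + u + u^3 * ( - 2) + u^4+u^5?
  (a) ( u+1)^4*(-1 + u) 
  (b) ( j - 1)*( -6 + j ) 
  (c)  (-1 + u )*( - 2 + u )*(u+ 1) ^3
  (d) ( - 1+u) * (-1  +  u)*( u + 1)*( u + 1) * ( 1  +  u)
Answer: d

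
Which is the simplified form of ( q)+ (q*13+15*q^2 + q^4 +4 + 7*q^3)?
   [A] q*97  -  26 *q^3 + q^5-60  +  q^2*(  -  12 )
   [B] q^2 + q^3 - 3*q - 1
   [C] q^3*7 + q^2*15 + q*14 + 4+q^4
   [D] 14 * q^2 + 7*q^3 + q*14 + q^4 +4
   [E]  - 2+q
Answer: C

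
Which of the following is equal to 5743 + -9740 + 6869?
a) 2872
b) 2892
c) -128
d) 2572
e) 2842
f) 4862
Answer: a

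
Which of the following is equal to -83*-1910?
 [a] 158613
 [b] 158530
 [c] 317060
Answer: b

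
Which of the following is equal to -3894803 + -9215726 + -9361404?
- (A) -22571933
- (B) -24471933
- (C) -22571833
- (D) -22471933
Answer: D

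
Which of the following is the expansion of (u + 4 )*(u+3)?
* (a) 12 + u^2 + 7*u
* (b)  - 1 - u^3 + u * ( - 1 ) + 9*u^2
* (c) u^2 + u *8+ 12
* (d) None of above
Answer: a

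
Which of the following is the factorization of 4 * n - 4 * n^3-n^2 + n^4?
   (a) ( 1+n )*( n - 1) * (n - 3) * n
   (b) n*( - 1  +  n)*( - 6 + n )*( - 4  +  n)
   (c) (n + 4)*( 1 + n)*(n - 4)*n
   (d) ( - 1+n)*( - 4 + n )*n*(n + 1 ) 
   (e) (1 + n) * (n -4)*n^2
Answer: d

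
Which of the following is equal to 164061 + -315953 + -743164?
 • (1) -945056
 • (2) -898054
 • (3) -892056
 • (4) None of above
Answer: 4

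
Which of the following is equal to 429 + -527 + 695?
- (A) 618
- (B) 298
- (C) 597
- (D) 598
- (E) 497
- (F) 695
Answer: C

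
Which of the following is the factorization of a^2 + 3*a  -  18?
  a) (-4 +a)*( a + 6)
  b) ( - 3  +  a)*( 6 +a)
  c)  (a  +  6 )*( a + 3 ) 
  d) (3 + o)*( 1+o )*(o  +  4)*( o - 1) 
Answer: b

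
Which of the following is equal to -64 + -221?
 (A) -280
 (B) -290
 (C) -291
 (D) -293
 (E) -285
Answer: E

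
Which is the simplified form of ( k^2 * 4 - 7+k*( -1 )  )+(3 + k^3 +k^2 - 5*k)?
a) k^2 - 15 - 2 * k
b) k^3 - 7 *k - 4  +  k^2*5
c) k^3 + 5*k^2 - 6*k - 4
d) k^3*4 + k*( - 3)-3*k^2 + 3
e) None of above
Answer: c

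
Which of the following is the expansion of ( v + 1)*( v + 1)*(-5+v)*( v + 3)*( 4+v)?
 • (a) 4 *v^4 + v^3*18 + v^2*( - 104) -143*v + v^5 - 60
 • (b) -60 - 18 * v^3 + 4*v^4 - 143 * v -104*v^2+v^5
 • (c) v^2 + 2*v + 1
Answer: b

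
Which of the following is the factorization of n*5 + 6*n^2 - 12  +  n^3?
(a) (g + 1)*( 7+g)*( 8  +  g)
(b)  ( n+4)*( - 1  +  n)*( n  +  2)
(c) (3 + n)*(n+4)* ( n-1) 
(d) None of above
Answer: c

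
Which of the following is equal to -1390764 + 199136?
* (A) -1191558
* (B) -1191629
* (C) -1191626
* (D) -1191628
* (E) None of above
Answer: D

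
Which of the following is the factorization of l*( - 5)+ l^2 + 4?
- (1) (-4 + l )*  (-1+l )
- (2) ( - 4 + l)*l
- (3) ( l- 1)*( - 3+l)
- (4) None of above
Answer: 1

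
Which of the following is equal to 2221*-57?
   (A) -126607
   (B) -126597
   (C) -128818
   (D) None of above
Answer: B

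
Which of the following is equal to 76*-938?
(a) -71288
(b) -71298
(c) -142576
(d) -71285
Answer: a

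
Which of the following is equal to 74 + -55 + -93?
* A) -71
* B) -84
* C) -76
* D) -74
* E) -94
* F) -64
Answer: D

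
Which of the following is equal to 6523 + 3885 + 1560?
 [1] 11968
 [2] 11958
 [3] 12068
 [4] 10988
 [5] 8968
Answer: 1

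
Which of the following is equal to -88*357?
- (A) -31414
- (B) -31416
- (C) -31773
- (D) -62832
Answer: B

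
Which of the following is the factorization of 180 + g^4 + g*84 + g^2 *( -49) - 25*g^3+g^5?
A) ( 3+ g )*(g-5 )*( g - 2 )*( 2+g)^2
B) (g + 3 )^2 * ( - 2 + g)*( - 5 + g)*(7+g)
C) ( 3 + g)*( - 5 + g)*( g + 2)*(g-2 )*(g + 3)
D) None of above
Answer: C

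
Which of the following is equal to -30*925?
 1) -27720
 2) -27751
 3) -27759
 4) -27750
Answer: 4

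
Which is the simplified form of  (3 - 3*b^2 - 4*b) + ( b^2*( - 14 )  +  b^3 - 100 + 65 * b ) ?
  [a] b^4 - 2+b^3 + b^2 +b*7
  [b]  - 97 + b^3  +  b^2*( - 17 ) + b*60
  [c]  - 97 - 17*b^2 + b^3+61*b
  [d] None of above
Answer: c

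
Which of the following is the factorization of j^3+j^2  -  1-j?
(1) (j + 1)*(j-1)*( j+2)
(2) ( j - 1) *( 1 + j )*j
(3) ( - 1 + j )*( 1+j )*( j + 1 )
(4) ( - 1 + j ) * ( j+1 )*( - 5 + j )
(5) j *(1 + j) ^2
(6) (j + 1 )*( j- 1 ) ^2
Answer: 3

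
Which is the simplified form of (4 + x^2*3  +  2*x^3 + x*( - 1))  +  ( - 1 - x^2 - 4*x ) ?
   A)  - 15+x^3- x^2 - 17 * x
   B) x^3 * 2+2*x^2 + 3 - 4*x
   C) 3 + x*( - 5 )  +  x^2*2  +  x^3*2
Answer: C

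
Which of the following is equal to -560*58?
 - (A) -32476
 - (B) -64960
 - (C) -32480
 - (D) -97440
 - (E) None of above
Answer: C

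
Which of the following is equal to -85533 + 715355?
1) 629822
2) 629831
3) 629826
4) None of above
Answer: 1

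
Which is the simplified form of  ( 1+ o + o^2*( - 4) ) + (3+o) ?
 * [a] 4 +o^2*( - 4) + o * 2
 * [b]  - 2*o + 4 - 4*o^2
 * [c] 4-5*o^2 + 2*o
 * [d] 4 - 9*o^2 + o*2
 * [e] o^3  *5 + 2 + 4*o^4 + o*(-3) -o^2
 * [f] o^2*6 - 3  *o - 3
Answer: a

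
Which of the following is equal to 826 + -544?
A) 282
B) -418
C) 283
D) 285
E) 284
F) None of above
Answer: A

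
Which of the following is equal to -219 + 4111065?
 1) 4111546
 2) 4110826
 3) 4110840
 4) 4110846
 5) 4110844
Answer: 4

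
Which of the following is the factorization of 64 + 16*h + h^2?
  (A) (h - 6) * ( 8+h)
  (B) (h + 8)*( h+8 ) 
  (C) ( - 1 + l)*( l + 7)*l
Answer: B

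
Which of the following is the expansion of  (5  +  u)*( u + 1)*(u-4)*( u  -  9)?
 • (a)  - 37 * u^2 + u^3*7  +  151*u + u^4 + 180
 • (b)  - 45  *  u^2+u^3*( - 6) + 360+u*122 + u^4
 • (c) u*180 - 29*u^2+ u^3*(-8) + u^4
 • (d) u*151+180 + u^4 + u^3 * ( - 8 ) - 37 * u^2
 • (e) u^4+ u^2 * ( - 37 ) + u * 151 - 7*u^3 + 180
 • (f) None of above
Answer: e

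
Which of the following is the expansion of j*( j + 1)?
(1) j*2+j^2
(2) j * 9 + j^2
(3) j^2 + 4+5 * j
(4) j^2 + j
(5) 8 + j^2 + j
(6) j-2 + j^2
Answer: 4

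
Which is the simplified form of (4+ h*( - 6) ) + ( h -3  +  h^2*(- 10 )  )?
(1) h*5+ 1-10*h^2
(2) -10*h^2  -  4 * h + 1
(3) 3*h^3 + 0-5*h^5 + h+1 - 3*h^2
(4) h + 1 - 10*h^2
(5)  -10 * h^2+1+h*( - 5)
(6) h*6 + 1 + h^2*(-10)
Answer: 5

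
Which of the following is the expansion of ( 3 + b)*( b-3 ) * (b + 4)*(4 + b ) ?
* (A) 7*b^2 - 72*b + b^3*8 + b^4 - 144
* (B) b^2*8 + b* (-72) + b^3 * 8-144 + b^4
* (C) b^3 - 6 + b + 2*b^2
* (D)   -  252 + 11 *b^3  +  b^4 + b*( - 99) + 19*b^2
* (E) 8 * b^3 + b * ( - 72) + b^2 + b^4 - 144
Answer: A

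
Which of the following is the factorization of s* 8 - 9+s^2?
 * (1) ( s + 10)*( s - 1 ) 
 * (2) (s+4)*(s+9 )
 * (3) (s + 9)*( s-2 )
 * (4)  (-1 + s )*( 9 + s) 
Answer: 4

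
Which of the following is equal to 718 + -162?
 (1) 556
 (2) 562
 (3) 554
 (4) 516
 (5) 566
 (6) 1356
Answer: 1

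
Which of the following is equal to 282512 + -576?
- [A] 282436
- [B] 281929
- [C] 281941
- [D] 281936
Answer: D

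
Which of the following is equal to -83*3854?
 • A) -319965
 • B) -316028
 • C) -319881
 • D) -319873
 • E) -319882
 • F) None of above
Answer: E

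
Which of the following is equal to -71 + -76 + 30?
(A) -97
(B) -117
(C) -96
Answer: B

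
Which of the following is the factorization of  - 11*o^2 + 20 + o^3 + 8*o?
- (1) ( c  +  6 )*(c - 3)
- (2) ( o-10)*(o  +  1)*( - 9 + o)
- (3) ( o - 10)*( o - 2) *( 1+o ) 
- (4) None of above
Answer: 3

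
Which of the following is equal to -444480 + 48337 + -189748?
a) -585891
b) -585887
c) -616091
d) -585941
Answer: a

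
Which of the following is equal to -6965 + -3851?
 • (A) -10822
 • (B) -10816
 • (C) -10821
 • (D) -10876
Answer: B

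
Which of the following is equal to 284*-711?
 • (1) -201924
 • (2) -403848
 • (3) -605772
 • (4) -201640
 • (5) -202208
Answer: 1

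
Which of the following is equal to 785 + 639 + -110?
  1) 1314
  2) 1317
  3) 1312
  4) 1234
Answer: 1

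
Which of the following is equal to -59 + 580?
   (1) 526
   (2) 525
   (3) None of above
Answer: 3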